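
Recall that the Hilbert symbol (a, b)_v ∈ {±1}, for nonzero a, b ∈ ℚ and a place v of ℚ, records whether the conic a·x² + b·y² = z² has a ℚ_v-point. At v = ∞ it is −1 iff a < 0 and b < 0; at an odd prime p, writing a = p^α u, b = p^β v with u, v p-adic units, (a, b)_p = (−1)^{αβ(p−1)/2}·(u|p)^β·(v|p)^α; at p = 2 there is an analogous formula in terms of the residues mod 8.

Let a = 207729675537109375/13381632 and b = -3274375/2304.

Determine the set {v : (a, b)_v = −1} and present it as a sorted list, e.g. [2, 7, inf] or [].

Mod squares: a ≡ 93, b ≡ -31. Check v ∈ {∞, 2, 3, 5, 11, 13, 31}.
v=31: a=31^3·(≡17), b=31^1·(≡24) mod 31; (17|31)=-1, (24|31)=-1; (−1)^{3·1·15}·(-1)^1·(-1)^3 = -1.
v=13: a=13^4·(≡2), b=13^2·(≡7) mod 13; (2|13)=-1, (7|13)=-1; (−1)^{4·2·6}·(-1)^2·(-1)^4 = +1.
v=2: v_2(a)=-12, v_2(b)=-8; units ≡ 5, 1 (mod 8); ε·ε+αω+βω = 0·0+-12·0+-8·1 ≡ 0  ⇒  (a,b)_2 = +1.
v=5: a=5^12·(≡3), b=5^4·(≡4) mod 5; (3|5)=-1, (4|5)=+1; (−1)^{12·4·2}·(-1)^4·(+1)^12 = +1.
v=11: a=11^-2·(≡5), b=11^0·(≡10) mod 11; (5|11)=+1, (10|11)=-1; (−1)^{-2·0·5}·(+1)^0·(-1)^-2 = +1.
v=3: a=3^-3·(≡1), b=3^-2·(≡2) mod 3; (1|3)=+1, (2|3)=-1; (−1)^{-3·-2·1}·(+1)^-2·(-1)^-3 = -1.
v=∞: 93 > 0 and -31 < 0  ⇒  (a,b)_∞ = +1.
|Ram(93, -31)| = 2, even; anisotropic at {3, 31}.

[3, 31]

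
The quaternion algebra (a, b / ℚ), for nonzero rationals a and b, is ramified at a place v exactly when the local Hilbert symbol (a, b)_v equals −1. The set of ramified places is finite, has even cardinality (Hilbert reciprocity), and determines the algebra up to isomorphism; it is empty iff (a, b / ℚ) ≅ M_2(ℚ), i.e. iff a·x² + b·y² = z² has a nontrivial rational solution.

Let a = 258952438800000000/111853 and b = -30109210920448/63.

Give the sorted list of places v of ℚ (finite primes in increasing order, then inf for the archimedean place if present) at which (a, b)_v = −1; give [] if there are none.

(a, b) ≡ (2261, -154) mod (ℚ^×)²; places V = {2, 3, 5, 7, 11, 17, 19, 23, 29, ∞}.
(a,b)_5: α=8, u≡1; β=0, v≡4 (mod 5); (1|5)=+1, (4|5)=+1; sign (−1)^0·+1^0·+1^8 = +1.
(a,b)_29: α=-2, u≡4; β=0, v≡16 (mod 29); (4|29)=+1, (16|29)=+1; sign (−1)^0·+1^0·+1^-2 = +1.
(a,b)_17: α=3, u≡6; β=4, v≡4 (mod 17); (6|17)=-1, (4|17)=+1; sign (−1)^0·-1^4·+1^3 = +1.
(a,b)_19: α=-1, u≡16; β=0, v≡11 (mod 19); (16|19)=+1, (11|19)=+1; sign (−1)^0·+1^0·+1^-1 = +1.
(a,b)_∞: sgn(2261)=+, sgn(-154)=−, so +1.
(a,b)_2: α=10, β=9; u≡5, v≡3 (mod 8); ε(u)ε(v)=0·1, αω(v)=10·1, βω(u)=9·1; sum ≡ 1  ⇒  -1.
(a,b)_23: α=0, u≡10; β=2, v≡22 (mod 23); (10|23)=-1, (22|23)=-1; sign (−1)^0·-1^2·-1^0 = +1.
(a,b)_7: α=-1, u≡4; β=-1, v≡6 (mod 7); (4|7)=+1, (6|7)=-1; sign (−1)^1·+1^-1·-1^-1 = +1.
(a,b)_3: α=2, u≡2; β=-2, v≡2 (mod 3); (2|3)=-1, (2|3)=-1; sign (−1)^0·-1^-2·-1^2 = +1.
(a,b)_11: α=4, u≡2; β=3, v≡7 (mod 11); (2|11)=-1, (7|11)=-1; sign (−1)^0·-1^3·-1^4 = -1.
|Ram(2261, -154)| = 2, even; anisotropic at {2, 11}.

[2, 11]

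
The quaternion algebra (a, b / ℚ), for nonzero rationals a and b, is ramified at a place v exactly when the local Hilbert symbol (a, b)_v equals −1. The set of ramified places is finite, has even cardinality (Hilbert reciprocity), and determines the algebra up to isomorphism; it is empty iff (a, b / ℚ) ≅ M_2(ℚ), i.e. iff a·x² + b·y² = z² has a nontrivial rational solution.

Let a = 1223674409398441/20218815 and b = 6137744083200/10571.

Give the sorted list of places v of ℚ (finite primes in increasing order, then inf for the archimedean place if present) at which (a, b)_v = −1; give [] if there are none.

(a, b) ≡ (2268735, 7667) mod (ℚ^×)²; places V = {2, 3, 5, 7, 11, 13, 17, 23, 31, 37, 41, 43, ∞}.
(a,b)_13: α=2, u≡4; β=0, v≡1 (mod 13); (4|13)=+1, (1|13)=+1; sign (−1)^0·+1^0·+1^2 = +1.
(a,b)_7: α=1, u≡3; β=0, v≡2 (mod 7); (3|7)=-1, (2|7)=+1; sign (−1)^0·-1^0·+1^1 = +1.
(a,b)_17: α=3, u≡11; β=3, v≡4 (mod 17); (11|17)=-1, (4|17)=+1; sign (−1)^0·-1^3·+1^3 = -1.
(a,b)_23: α=0, u≡5; β=2, v≡6 (mod 23); (5|23)=-1, (6|23)=+1; sign (−1)^0·-1^2·+1^0 = +1.
(a,b)_2: α=0, β=8; u≡7, v≡3 (mod 8); ε(u)ε(v)=1·1, αω(v)=0·1, βω(u)=8·0; sum ≡ 1  ⇒  -1.
(a,b)_3: α=-7, u≡2; β=2, v≡2 (mod 3); (2|3)=-1, (2|3)=-1; sign (−1)^0·-1^2·-1^-7 = -1.
(a,b)_41: α=1, u≡7; β=1, v≡20 (mod 41); (7|41)=-1, (20|41)=+1; sign (−1)^0·-1^1·+1^1 = -1.
(a,b)_43: α=-2, u≡3; β=0, v≡6 (mod 43); (3|43)=-1, (6|43)=+1; sign (−1)^0·-1^0·+1^-2 = +1.
(a,b)_31: α=1, u≡18; β=-2, v≡1 (mod 31); (18|31)=+1, (1|31)=+1; sign (−1)^0·+1^-2·+1^1 = +1.
(a,b)_37: α=2, u≡22; β=0, v≡8 (mod 37); (22|37)=-1, (8|37)=-1; sign (−1)^0·-1^0·-1^2 = +1.
(a,b)_∞: sgn(2268735)=+, sgn(7667)=+, so +1.
(a,b)_11: α=2, u≡6; β=-1, v≡1 (mod 11); (6|11)=-1, (1|11)=+1; sign (−1)^0·-1^-1·+1^2 = -1.
(a,b)_5: α=-1, u≡2; β=2, v≡3 (mod 5); (2|5)=-1, (3|5)=-1; sign (−1)^0·-1^2·-1^-1 = -1.
(2268735, 7667 / ℚ) ramifies at {2, 3, 5, 11, 17, 41}: a division algebra.

[2, 3, 5, 11, 17, 41]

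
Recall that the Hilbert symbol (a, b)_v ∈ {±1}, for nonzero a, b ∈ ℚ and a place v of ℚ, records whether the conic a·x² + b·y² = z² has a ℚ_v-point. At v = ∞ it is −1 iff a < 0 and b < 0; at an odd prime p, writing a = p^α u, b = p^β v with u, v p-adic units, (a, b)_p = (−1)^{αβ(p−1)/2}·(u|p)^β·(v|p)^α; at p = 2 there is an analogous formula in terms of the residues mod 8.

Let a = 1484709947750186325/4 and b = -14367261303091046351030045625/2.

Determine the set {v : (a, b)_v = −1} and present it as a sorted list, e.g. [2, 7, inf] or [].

[2, 29, 31, 43]

Mod squares: a ≡ 10013, b ≡ -77314. Check v ∈ {∞, 2, 3, 5, 7, 17, 19, 29, 31, 43}.
v=∞: 10013 > 0 and -77314 < 0  ⇒  (a,b)_∞ = +1.
v=43: a=43^2·(≡26), b=43^3·(≡18) mod 43; (26|43)=-1, (18|43)=-1; (−1)^{2·3·21}·(-1)^3·(-1)^2 = -1.
v=5: a=5^2·(≡2), b=5^4·(≡1) mod 5; (2|5)=-1, (1|5)=+1; (−1)^{2·4·2}·(-1)^4·(+1)^2 = +1.
v=29: a=29^2·(≡3), b=29^3·(≡11) mod 29; (3|29)=-1, (11|29)=-1; (−1)^{2·3·14}·(-1)^3·(-1)^2 = -1.
v=7: a=7^2·(≡3), b=7^2·(≡1) mod 7; (3|7)=-1, (1|7)=+1; (−1)^{2·2·3}·(-1)^2·(+1)^2 = +1.
v=2: v_2(a)=-2, v_2(b)=-1; units ≡ 5, 7 (mod 8); ε·ε+αω+βω = 0·1+-2·0+-1·1 ≡ 1  ⇒  (a,b)_2 = -1.
v=3: a=3^4·(≡2), b=3^4·(≡2) mod 3; (2|3)=-1, (2|3)=-1; (−1)^{4·4·1}·(-1)^4·(-1)^4 = +1.
v=31: a=31^3·(≡21), b=31^5·(≡23) mod 31; (21|31)=-1, (23|31)=-1; (−1)^{3·5·15}·(-1)^5·(-1)^3 = -1.
v=19: a=19^1·(≡10), b=19^2·(≡7) mod 19; (10|19)=-1, (7|19)=+1; (−1)^{1·2·9}·(-1)^2·(+1)^1 = +1.
v=17: a=17^1·(≡6), b=17^2·(≡2) mod 17; (6|17)=-1, (2|17)=+1; (−1)^{1·2·8}·(-1)^2·(+1)^1 = +1.
(10013, -77314 / ℚ) ramifies at {2, 29, 31, 43}: a division algebra.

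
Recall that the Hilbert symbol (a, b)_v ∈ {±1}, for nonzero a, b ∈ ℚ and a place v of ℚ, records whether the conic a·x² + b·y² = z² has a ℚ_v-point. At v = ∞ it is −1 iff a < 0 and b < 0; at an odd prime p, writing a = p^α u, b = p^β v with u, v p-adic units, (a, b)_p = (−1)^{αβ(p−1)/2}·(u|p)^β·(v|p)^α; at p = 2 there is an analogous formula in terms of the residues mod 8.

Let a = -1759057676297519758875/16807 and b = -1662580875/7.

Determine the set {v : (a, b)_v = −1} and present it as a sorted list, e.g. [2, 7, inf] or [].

(a, b) ≡ (-13685, -3045) mod (ℚ^×)²; places V = {2, 3, 5, 7, 11, 13, 17, 23, 29, ∞}.
(a,b)_5: α=3, u≡2; β=3, v≡4 (mod 5); (2|5)=-1, (4|5)=+1; sign (−1)^0·-1^3·+1^3 = -1.
(a,b)_7: α=-5, u≡6; β=-1, v≡3 (mod 7); (6|7)=-1, (3|7)=-1; sign (−1)^1·-1^-1·-1^-5 = -1.
(a,b)_23: α=3, u≡4; β=2, v≡14 (mod 23); (4|23)=+1, (14|23)=-1; sign (−1)^0·+1^2·-1^3 = -1.
(a,b)_11: α=2, u≡6; β=0, v≡8 (mod 11); (6|11)=-1, (8|11)=-1; sign (−1)^0·-1^0·-1^2 = +1.
(a,b)_∞: sgn(-13685)=−, sgn(-3045)=−, so -1.
(a,b)_3: α=4, u≡1; β=1, v≡2 (mod 3); (1|3)=+1, (2|3)=-1; sign (−1)^0·+1^1·-1^4 = +1.
(a,b)_17: α=3, u≡14; β=2, v≡16 (mod 17); (14|17)=-1, (16|17)=+1; sign (−1)^0·-1^2·+1^3 = +1.
(a,b)_2: α=0, β=0; u≡3, v≡3 (mod 8); ε(u)ε(v)=1·1, αω(v)=0·1, βω(u)=0·1; sum ≡ 1  ⇒  -1.
(a,b)_29: α=2, u≡3; β=1, v≡27 (mod 29); (3|29)=-1, (27|29)=-1; sign (−1)^0·-1^1·-1^2 = -1.
(a,b)_13: α=4, u≡3; β=0, v≡12 (mod 13); (3|13)=+1, (12|13)=+1; sign (−1)^0·+1^0·+1^4 = +1.
|Ram(-13685, -3045)| = 6, even; anisotropic at {2, 5, 7, 23, 29, ∞}.

[2, 5, 7, 23, 29, inf]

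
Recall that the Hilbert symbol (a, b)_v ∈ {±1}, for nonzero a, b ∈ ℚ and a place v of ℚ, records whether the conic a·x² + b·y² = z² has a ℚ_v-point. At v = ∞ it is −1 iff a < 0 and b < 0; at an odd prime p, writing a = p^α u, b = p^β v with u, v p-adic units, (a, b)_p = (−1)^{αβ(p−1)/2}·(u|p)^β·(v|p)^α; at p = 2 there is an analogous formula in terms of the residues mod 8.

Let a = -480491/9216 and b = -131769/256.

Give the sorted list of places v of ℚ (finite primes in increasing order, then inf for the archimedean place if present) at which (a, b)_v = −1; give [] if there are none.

Mod squares: a ≡ -11, b ≡ -1. Check v ∈ {∞, 2, 3, 11, 19}.
v=19: a=19^2·(≡18), b=19^0·(≡8) mod 19; (18|19)=-1, (8|19)=-1; (−1)^{2·0·9}·(-1)^0·(-1)^2 = +1.
v=3: a=3^-2·(≡1), b=3^2·(≡2) mod 3; (1|3)=+1, (2|3)=-1; (−1)^{-2·2·1}·(+1)^2·(-1)^-2 = +1.
v=∞: -11 < 0 and -1 < 0  ⇒  (a,b)_∞ = -1.
v=11: a=11^3·(≡10), b=11^4·(≡8) mod 11; (10|11)=-1, (8|11)=-1; (−1)^{3·4·5}·(-1)^4·(-1)^3 = -1.
v=2: v_2(a)=-10, v_2(b)=-8; units ≡ 5, 7 (mod 8); ε·ε+αω+βω = 0·1+-10·0+-8·1 ≡ 0  ⇒  (a,b)_2 = +1.
(-11, -1 / ℚ) ramifies at {11, ∞}: a division algebra.

[11, inf]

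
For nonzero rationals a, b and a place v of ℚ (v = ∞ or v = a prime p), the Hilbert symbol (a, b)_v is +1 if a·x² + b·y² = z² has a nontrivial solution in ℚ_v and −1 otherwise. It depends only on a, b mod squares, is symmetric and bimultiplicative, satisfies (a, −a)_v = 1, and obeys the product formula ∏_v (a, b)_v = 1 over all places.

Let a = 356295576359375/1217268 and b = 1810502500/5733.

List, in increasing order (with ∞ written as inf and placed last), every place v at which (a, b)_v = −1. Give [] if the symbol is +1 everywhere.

(a, b) ≡ (299, 13) mod (ℚ^×)²; places V = {2, 3, 5, 7, 13, 17, 23, 37, ∞}.
(a,b)_17: α=-2, u≡7; β=0, v≡13 (mod 17); (7|17)=-1, (13|17)=+1; sign (−1)^0·-1^0·+1^-2 = +1.
(a,b)_7: α=0, u≡3; β=-2, v≡6 (mod 7); (3|7)=-1, (6|7)=-1; sign (−1)^0·-1^-2·-1^0 = +1.
(a,b)_37: α=4, u≡9; β=2, v≡14 (mod 37); (9|37)=+1, (14|37)=-1; sign (−1)^0·+1^2·-1^4 = +1.
(a,b)_5: α=6, u≡4; β=4, v≡3 (mod 5); (4|5)=+1, (3|5)=-1; sign (−1)^0·+1^4·-1^6 = +1.
(a,b)_23: α=3, u≡3; β=2, v≡9 (mod 23); (3|23)=+1, (9|23)=+1; sign (−1)^0·+1^2·+1^3 = +1.
(a,b)_3: α=-4, u≡2; β=-2, v≡1 (mod 3); (2|3)=-1, (1|3)=+1; sign (−1)^0·-1^-2·+1^-4 = +1.
(a,b)_2: α=-2, β=2; u≡3, v≡5 (mod 8); ε(u)ε(v)=1·0, αω(v)=-2·1, βω(u)=2·1; sum ≡ 0  ⇒  +1.
(a,b)_13: α=-1, u≡12; β=-1, v≡12 (mod 13); (12|13)=+1, (12|13)=+1; sign (−1)^0·+1^-1·+1^-1 = +1.
(a,b)_∞: sgn(299)=+, sgn(13)=+, so +1.
Every local symbol is +1, so the conic 299·x² + 13·y² = z² has ℚ_v-points for all v and hence a ℚ-point; (a, b / ℚ) ≅ M_2(ℚ).

[]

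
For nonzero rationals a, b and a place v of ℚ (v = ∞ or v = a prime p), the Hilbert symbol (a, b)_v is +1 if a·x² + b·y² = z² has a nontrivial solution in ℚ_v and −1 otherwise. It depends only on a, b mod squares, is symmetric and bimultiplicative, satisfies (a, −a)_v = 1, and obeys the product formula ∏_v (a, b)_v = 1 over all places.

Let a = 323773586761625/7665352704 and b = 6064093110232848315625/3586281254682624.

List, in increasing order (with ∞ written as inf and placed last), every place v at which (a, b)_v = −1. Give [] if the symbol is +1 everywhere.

[5, 11, 13, 31]

Mod squares: a ≡ 65, b ≡ 1705. Check v ∈ {∞, 2, 3, 5, 7, 11, 13, 17, 19, 31}.
v=5: a=5^3·(≡2), b=5^5·(≡4) mod 5; (2|5)=-1, (4|5)=+1; (−1)^{3·5·2}·(-1)^5·(+1)^3 = -1.
v=3: a=3^-4·(≡2), b=3^-8·(≡1) mod 3; (2|3)=-1, (1|3)=+1; (−1)^{-4·-8·1}·(-1)^-8·(+1)^-4 = +1.
v=11: a=11^4·(≡2), b=11^5·(≡9) mod 11; (2|11)=-1, (9|11)=+1; (−1)^{4·5·5}·(-1)^5·(+1)^4 = -1.
v=2: v_2(a)=-18, v_2(b)=-22; units ≡ 1, 1 (mod 8); ε·ε+αω+βω = 0·0+-18·0+-22·0 ≡ 0  ⇒  (a,b)_2 = +1.
v=∞: 65 > 0 and 1705 > 0  ⇒  (a,b)_∞ = +1.
v=19: a=19^-2·(≡8), b=19^-4·(≡8) mod 19; (8|19)=-1, (8|19)=-1; (−1)^{-2·-4·9}·(-1)^-4·(-1)^-2 = +1.
v=31: a=31^2·(≡21), b=31^3·(≡22) mod 31; (21|31)=-1, (22|31)=-1; (−1)^{2·3·15}·(-1)^3·(-1)^2 = -1.
v=13: a=13^1·(≡11), b=13^4·(≡7) mod 13; (11|13)=-1, (7|13)=-1; (−1)^{1·4·6}·(-1)^4·(-1)^1 = -1.
v=17: a=17^2·(≡7), b=17^2·(≡14) mod 17; (7|17)=-1, (14|17)=-1; (−1)^{2·2·8}·(-1)^2·(-1)^2 = +1.
v=7: a=7^2·(≡1), b=7^2·(≡2) mod 7; (1|7)=+1, (2|7)=+1; (−1)^{2·2·3}·(+1)^2·(+1)^2 = +1.
|Ram(65, 1705)| = 4, even; anisotropic at {5, 11, 13, 31}.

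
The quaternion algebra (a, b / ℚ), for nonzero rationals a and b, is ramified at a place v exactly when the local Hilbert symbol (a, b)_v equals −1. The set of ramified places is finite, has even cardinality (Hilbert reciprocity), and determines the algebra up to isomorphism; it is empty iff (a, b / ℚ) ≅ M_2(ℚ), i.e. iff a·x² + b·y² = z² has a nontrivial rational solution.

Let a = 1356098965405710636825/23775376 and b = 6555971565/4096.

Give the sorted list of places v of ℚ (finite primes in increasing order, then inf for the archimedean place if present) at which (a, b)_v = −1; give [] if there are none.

[5, 11, 13, 19]

Mod squares: a ≡ 78793, b ≡ 393965. Check v ∈ {∞, 2, 3, 5, 11, 13, 19, 23, 29, 37, 43, 53}.
v=11: a=11^3·(≡2), b=11^1·(≡6) mod 11; (2|11)=-1, (6|11)=-1; (−1)^{3·1·5}·(-1)^1·(-1)^3 = -1.
v=29: a=29^3·(≡22), b=29^1·(≡28) mod 29; (22|29)=+1, (28|29)=+1; (−1)^{3·1·14}·(+1)^1·(+1)^3 = +1.
v=53: a=53^-2·(≡34), b=53^0·(≡6) mod 53; (34|53)=-1, (6|53)=+1; (−1)^{-2·0·26}·(-1)^0·(+1)^-2 = +1.
v=19: a=19^3·(≡11), b=19^1·(≡7) mod 19; (11|19)=+1, (7|19)=+1; (−1)^{3·1·9}·(+1)^1·(+1)^3 = -1.
v=5: a=5^2·(≡3), b=5^1·(≡3) mod 5; (3|5)=-1, (3|5)=-1; (−1)^{2·1·2}·(-1)^1·(-1)^2 = -1.
v=43: a=43^0·(≡40), b=43^2·(≡7) mod 43; (40|43)=+1, (7|43)=-1; (−1)^{0·2·21}·(+1)^2·(-1)^0 = +1.
v=37: a=37^2·(≡8), b=37^0·(≡28) mod 37; (8|37)=-1, (28|37)=+1; (−1)^{2·0·18}·(-1)^0·(+1)^2 = +1.
v=23: a=23^-2·(≡9), b=23^0·(≡11) mod 23; (9|23)=+1, (11|23)=-1; (−1)^{-2·0·11}·(+1)^0·(-1)^-2 = +1.
v=3: a=3^4·(≡1), b=3^2·(≡2) mod 3; (1|3)=+1, (2|3)=-1; (−1)^{4·2·1}·(+1)^2·(-1)^4 = +1.
v=∞: 78793 > 0 and 393965 > 0  ⇒  (a,b)_∞ = +1.
v=13: a=13^3·(≡1), b=13^1·(≡2) mod 13; (1|13)=+1, (2|13)=-1; (−1)^{3·1·6}·(+1)^1·(-1)^3 = -1.
v=2: v_2(a)=-4, v_2(b)=-12; units ≡ 1, 5 (mod 8); ε·ε+αω+βω = 0·0+-4·1+-12·0 ≡ 0  ⇒  (a,b)_2 = +1.
(78793, 393965 / ℚ) ramifies at {5, 11, 13, 19}: a division algebra.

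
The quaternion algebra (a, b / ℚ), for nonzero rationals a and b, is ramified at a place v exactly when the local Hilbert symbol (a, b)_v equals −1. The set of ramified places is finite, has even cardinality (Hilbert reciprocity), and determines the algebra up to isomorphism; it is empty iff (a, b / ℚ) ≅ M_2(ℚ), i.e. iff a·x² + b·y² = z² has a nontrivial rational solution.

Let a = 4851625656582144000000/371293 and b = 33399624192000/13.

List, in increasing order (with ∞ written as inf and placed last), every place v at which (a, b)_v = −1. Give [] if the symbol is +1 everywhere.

(a, b) ≡ (78, 36465) mod (ℚ^×)²; places V = {2, 3, 5, 11, 13, 17, 31, ∞}.
(a,b)_5: α=6, u≡2; β=3, v≡2 (mod 5); (2|5)=-1, (2|5)=-1; sign (−1)^0·-1^3·-1^6 = -1.
(a,b)_11: α=4, u≡3; β=3, v≡4 (mod 11); (3|11)=+1, (4|11)=+1; sign (−1)^0·+1^3·+1^4 = +1.
(a,b)_17: α=2, u≡7; β=1, v≡7 (mod 17); (7|17)=-1, (7|17)=-1; sign (−1)^0·-1^1·-1^2 = -1.
(a,b)_∞: sgn(78)=+, sgn(36465)=+, so +1.
(a,b)_2: α=25, β=12; u≡7, v≡1 (mod 8); ε(u)ε(v)=1·0, αω(v)=25·0, βω(u)=12·0; sum ≡ 0  ⇒  +1.
(a,b)_31: α=0, u≡7; β=2, v≡2 (mod 31); (7|31)=+1, (2|31)=+1; sign (−1)^0·+1^2·+1^0 = +1.
(a,b)_3: α=7, u≡2; β=1, v≡2 (mod 3); (2|3)=-1, (2|3)=-1; sign (−1)^1·-1^1·-1^7 = -1.
(a,b)_13: α=-5, u≡11; β=-1, v≡1 (mod 13); (11|13)=-1, (1|13)=+1; sign (−1)^0·-1^-1·+1^-5 = -1.
(78, 36465 / ℚ) ramifies at {3, 5, 13, 17}: a division algebra.

[3, 5, 13, 17]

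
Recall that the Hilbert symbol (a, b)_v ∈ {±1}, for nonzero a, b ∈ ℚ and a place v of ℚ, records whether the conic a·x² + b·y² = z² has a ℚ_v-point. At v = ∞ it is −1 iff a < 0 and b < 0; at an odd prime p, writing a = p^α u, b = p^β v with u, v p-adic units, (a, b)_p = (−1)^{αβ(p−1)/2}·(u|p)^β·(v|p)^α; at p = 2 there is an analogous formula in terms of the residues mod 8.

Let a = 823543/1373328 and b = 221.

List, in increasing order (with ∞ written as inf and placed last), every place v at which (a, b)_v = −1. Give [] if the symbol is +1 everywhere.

[3, 17]

Mod squares: a ≡ 231, b ≡ 221. Check v ∈ {∞, 2, 3, 7, 11, 13, 17}.
v=17: a=17^-2·(≡7), b=17^1·(≡13) mod 17; (7|17)=-1, (13|17)=+1; (−1)^{-2·1·8}·(-1)^1·(+1)^-2 = -1.
v=11: a=11^-1·(≡8), b=11^0·(≡1) mod 11; (8|11)=-1, (1|11)=+1; (−1)^{-1·0·5}·(-1)^0·(+1)^-1 = +1.
v=13: a=13^0·(≡4), b=13^1·(≡4) mod 13; (4|13)=+1, (4|13)=+1; (−1)^{0·1·6}·(+1)^1·(+1)^0 = +1.
v=∞: 231 > 0 and 221 > 0  ⇒  (a,b)_∞ = +1.
v=7: a=7^7·(≡3), b=7^0·(≡4) mod 7; (3|7)=-1, (4|7)=+1; (−1)^{7·0·3}·(-1)^0·(+1)^7 = +1.
v=2: v_2(a)=-4, v_2(b)=0; units ≡ 7, 5 (mod 8); ε·ε+αω+βω = 1·0+-4·1+0·0 ≡ 0  ⇒  (a,b)_2 = +1.
v=3: a=3^-3·(≡2), b=3^0·(≡2) mod 3; (2|3)=-1, (2|3)=-1; (−1)^{-3·0·1}·(-1)^0·(-1)^-3 = -1.
|Ram(231, 221)| = 2, even; anisotropic at {3, 17}.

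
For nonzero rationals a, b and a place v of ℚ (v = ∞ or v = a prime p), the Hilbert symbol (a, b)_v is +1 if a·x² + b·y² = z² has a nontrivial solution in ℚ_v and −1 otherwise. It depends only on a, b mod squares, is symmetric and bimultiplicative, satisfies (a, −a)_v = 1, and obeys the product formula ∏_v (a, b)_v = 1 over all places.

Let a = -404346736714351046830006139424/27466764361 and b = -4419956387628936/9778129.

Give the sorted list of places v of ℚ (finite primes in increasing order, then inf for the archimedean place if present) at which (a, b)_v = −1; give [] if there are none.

[2, inf]

(a, b) ≡ (-2146, -34) mod (ℚ^×)²; places V = {2, 3, 7, 11, 17, 23, 29, 37, 53, 59, ∞}.
(a,b)_17: α=2, u≡4; β=1, v≡9 (mod 17); (4|17)=+1, (9|17)=+1; sign (−1)^0·+1^1·+1^2 = +1.
(a,b)_11: α=4, u≡2; β=2, v≡6 (mod 11); (2|11)=-1, (6|11)=-1; sign (−1)^0·-1^2·-1^4 = +1.
(a,b)_7: α=2, u≡3; β=2, v≡1 (mod 7); (3|7)=-1, (1|7)=+1; sign (−1)^0·-1^2·+1^2 = +1.
(a,b)_∞: sgn(-2146)=−, sgn(-34)=−, so -1.
(a,b)_37: α=5, u≡21; β=2, v≡3 (mod 37); (21|37)=+1, (3|37)=+1; sign (−1)^0·+1^2·+1^5 = +1.
(a,b)_23: α=2, u≡1; β=2, v≡13 (mod 23); (1|23)=+1, (13|23)=+1; sign (−1)^0·+1^2·+1^2 = +1.
(a,b)_59: α=-2, u≡24; β=-2, v≡16 (mod 59); (24|59)=-1, (16|59)=+1; sign (−1)^0·-1^-2·+1^-2 = +1.
(a,b)_2: α=5, β=3; u≡7, v≡7 (mod 8); ε(u)ε(v)=1·1, αω(v)=5·0, βω(u)=3·0; sum ≡ 1  ⇒  -1.
(a,b)_53: α=-4, u≡48; β=-2, v≡5 (mod 53); (48|53)=-1, (5|53)=-1; sign (−1)^0·-1^-2·-1^-4 = +1.
(a,b)_29: α=5, u≡16; β=2, v≡7 (mod 29); (16|29)=+1, (7|29)=+1; sign (−1)^0·+1^2·+1^5 = +1.
(a,b)_3: α=4, u≡2; β=2, v≡2 (mod 3); (2|3)=-1, (2|3)=-1; sign (−1)^0·-1^2·-1^4 = +1.
|Ram(-2146, -34)| = 2, even; anisotropic at {2, ∞}.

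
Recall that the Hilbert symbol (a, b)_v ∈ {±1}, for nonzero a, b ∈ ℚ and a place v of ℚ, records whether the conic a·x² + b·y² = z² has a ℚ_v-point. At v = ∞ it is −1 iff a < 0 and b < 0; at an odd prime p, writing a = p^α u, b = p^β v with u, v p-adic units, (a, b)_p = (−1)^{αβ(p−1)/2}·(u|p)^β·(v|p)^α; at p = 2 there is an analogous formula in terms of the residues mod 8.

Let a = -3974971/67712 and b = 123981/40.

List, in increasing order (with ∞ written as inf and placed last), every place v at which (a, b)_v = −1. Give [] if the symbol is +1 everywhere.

(a, b) ≡ (-182, 4290) mod (ℚ^×)²; places V = {2, 3, 5, 7, 11, 13, 17, 19, 23, ∞}.
(a,b)_5: α=0, u≡2; β=-1, v≡2 (mod 5); (2|5)=-1, (2|5)=-1; sign (−1)^0·-1^-1·-1^0 = -1.
(a,b)_2: α=-7, β=-3; u≡5, v≡1 (mod 8); ε(u)ε(v)=0·0, αω(v)=-7·0, βω(u)=-3·1; sum ≡ 1  ⇒  -1.
(a,b)_19: α=2, u≡12; β=0, v≡3 (mod 19); (12|19)=-1, (3|19)=-1; sign (−1)^0·-1^0·-1^2 = +1.
(a,b)_11: α=2, u≡4; β=1, v≡1 (mod 11); (4|11)=+1, (1|11)=+1; sign (−1)^0·+1^1·+1^2 = +1.
(a,b)_∞: sgn(-182)=−, sgn(4290)=+, so +1.
(a,b)_13: α=1, u≡4; β=1, v≡8 (mod 13); (4|13)=+1, (8|13)=-1; sign (−1)^0·+1^1·-1^1 = -1.
(a,b)_7: α=1, u≡1; β=0, v≡5 (mod 7); (1|7)=+1, (5|7)=-1; sign (−1)^0·+1^0·-1^1 = -1.
(a,b)_17: α=0, u≡3; β=2, v≡12 (mod 17); (3|17)=-1, (12|17)=-1; sign (−1)^0·-1^2·-1^0 = +1.
(a,b)_3: α=0, u≡1; β=1, v≡2 (mod 3); (1|3)=+1, (2|3)=-1; sign (−1)^0·+1^1·-1^0 = +1.
(a,b)_23: α=-2, u≡18; β=0, v≡2 (mod 23); (18|23)=+1, (2|23)=+1; sign (−1)^0·+1^0·+1^-2 = +1.
(-182, 4290 / ℚ) ramifies at {2, 5, 7, 13}: a division algebra.

[2, 5, 7, 13]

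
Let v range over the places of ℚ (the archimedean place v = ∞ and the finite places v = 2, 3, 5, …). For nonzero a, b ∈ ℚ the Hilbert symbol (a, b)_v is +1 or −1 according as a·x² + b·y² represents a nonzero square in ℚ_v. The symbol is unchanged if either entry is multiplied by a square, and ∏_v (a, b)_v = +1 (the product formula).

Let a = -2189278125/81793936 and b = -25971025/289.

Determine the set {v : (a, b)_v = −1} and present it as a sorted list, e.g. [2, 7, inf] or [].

[2, inf]

Mod squares: a ≡ -5, b ≡ -1081. Check v ∈ {∞, 2, 3, 5, 7, 17, 19, 23, 31, 47}.
v=3: a=3^6·(≡1), b=3^0·(≡2) mod 3; (1|3)=+1, (2|3)=-1; (−1)^{6·0·1}·(+1)^0·(-1)^6 = +1.
v=47: a=47^0·(≡34), b=47^1·(≡14) mod 47; (34|47)=+1, (14|47)=+1; (−1)^{0·1·23}·(+1)^1·(+1)^0 = +1.
v=31: a=31^2·(≡17), b=31^2·(≡10) mod 31; (17|31)=-1, (10|31)=+1; (−1)^{2·2·15}·(-1)^2·(+1)^2 = +1.
v=∞: -5 < 0 and -1081 < 0  ⇒  (a,b)_∞ = -1.
v=17: a=17^-2·(≡6), b=17^-2·(≡11) mod 17; (6|17)=-1, (11|17)=-1; (−1)^{-2·-2·8}·(-1)^-2·(-1)^-2 = +1.
v=23: a=23^0·(≡18), b=23^1·(≡22) mod 23; (18|23)=+1, (22|23)=-1; (−1)^{0·1·11}·(+1)^1·(-1)^0 = +1.
v=2: v_2(a)=-4, v_2(b)=0; units ≡ 3, 7 (mod 8); ε·ε+αω+βω = 1·1+-4·0+0·1 ≡ 1  ⇒  (a,b)_2 = -1.
v=5: a=5^5·(≡1), b=5^2·(≡1) mod 5; (1|5)=+1, (1|5)=+1; (−1)^{5·2·2}·(+1)^2·(+1)^5 = +1.
v=19: a=19^-2·(≡10), b=19^0·(≡14) mod 19; (10|19)=-1, (14|19)=-1; (−1)^{-2·0·9}·(-1)^0·(-1)^-2 = +1.
v=7: a=7^-2·(≡4), b=7^0·(≡2) mod 7; (4|7)=+1, (2|7)=+1; (−1)^{-2·0·3}·(+1)^0·(+1)^-2 = +1.
|Ram(-5, -1081)| = 2, even; anisotropic at {2, ∞}.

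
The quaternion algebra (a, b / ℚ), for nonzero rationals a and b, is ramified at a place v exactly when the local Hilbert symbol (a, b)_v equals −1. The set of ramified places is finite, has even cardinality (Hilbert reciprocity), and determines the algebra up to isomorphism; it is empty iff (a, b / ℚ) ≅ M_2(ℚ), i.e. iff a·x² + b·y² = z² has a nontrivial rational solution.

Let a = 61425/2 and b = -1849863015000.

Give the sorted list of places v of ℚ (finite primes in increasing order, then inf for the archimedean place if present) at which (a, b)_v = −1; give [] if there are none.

Mod squares: a ≡ 546, b ≡ -6006. Check v ∈ {∞, 2, 3, 5, 7, 11, 13}.
v=11: a=11^0·(≡6), b=11^1·(≡1) mod 11; (6|11)=-1, (1|11)=+1; (−1)^{0·1·5}·(-1)^1·(+1)^0 = -1.
v=2: v_2(a)=-1, v_2(b)=3; units ≡ 1, 5 (mod 8); ε·ε+αω+βω = 0·0+-1·1+3·0 ≡ 1  ⇒  (a,b)_2 = -1.
v=13: a=13^1·(≡3), b=13^3·(≡11) mod 13; (3|13)=+1, (11|13)=-1; (−1)^{1·3·6}·(+1)^3·(-1)^1 = -1.
v=∞: 546 > 0 and -6006 < 0  ⇒  (a,b)_∞ = +1.
v=7: a=7^1·(≡2), b=7^1·(≡3) mod 7; (2|7)=+1, (3|7)=-1; (−1)^{1·1·3}·(+1)^1·(-1)^1 = +1.
v=3: a=3^3·(≡2), b=3^7·(≡2) mod 3; (2|3)=-1, (2|3)=-1; (−1)^{3·7·1}·(-1)^7·(-1)^3 = -1.
v=5: a=5^2·(≡1), b=5^4·(≡1) mod 5; (1|5)=+1, (1|5)=+1; (−1)^{2·4·2}·(+1)^4·(+1)^2 = +1.
Ram(546, -6006) = {2, 3, 11, 13}; no ℚ_2-point on the conic.

[2, 3, 11, 13]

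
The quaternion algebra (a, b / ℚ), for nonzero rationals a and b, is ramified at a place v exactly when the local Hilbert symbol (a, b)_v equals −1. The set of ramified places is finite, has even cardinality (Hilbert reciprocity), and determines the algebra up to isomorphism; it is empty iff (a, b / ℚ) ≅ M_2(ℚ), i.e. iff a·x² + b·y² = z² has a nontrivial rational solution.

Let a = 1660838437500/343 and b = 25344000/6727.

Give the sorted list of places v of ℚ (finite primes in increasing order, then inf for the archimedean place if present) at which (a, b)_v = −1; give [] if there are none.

[3, 11]

(a, b) ≡ (105, 770) mod (ℚ^×)²; places V = {2, 3, 5, 7, 11, 31, ∞}.
(a,b)_31: α=0, u≡27; β=-2, v≡15 (mod 31); (27|31)=-1, (15|31)=-1; sign (−1)^0·-1^-2·-1^0 = +1.
(a,b)_2: α=2, β=11; u≡1, v≡1 (mod 8); ε(u)ε(v)=0·0, αω(v)=2·0, βω(u)=11·0; sum ≡ 0  ⇒  +1.
(a,b)_5: α=7, u≡4; β=3, v≡1 (mod 5); (4|5)=+1, (1|5)=+1; sign (−1)^0·+1^3·+1^7 = +1.
(a,b)_11: α=6, u≡7; β=1, v≡1 (mod 11); (7|11)=-1, (1|11)=+1; sign (−1)^0·-1^1·+1^6 = -1.
(a,b)_3: α=1, u≡2; β=2, v≡2 (mod 3); (2|3)=-1, (2|3)=-1; sign (−1)^0·-1^2·-1^1 = -1.
(a,b)_7: α=-3, u≡4; β=-1, v≡5 (mod 7); (4|7)=+1, (5|7)=-1; sign (−1)^1·+1^-1·-1^-3 = +1.
(a,b)_∞: sgn(105)=+, sgn(770)=+, so +1.
Ram(105, 770) = {3, 11}; no ℚ_3-point on the conic.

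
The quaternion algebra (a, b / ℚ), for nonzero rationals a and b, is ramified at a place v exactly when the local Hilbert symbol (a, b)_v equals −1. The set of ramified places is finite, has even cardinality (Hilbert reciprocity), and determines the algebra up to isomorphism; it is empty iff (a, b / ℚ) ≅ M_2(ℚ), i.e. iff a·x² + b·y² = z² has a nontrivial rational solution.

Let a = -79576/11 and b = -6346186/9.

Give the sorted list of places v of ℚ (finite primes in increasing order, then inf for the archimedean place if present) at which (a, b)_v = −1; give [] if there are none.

(a, b) ≡ (-4466, -154) mod (ℚ^×)²; places V = {2, 3, 7, 11, 29, ∞}.
(a,b)_∞: sgn(-4466)=−, sgn(-154)=−, so -1.
(a,b)_11: α=-1, u≡9; β=1, v≡10 (mod 11); (9|11)=+1, (10|11)=-1; sign (−1)^1·+1^1·-1^-1 = +1.
(a,b)_29: α=1, u≡1; β=2, v≡9 (mod 29); (1|29)=+1, (9|29)=+1; sign (−1)^0·+1^2·+1^1 = +1.
(a,b)_2: α=3, β=1; u≡7, v≡3 (mod 8); ε(u)ε(v)=1·1, αω(v)=3·1, βω(u)=1·0; sum ≡ 0  ⇒  +1.
(a,b)_7: α=3, u≡5; β=3, v≡3 (mod 7); (5|7)=-1, (3|7)=-1; sign (−1)^1·-1^3·-1^3 = -1.
(a,b)_3: α=0, u≡1; β=-2, v≡2 (mod 3); (1|3)=+1, (2|3)=-1; sign (−1)^0·+1^-2·-1^0 = +1.
(-4466, -154 / ℚ) ramifies at {7, ∞}: a division algebra.

[7, inf]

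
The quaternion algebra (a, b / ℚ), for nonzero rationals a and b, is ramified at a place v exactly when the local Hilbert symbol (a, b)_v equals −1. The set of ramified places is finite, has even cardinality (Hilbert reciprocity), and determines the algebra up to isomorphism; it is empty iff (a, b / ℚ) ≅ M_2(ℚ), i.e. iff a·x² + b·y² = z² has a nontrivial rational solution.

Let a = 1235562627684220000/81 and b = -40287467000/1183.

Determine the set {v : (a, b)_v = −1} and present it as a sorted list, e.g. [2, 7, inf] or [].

(a, b) ≡ (22, -9758210) mod (ℚ^×)²; places V = {2, 3, 5, 7, 11, 13, 17, 19, 23, 29, ∞}.
(a,b)_13: α=0, u≡3; β=-2, v≡11 (mod 13); (3|13)=+1, (11|13)=-1; sign (−1)^0·+1^-2·-1^0 = +1.
(a,b)_29: α=2, u≡20; β=1, v≡26 (mod 29); (20|29)=+1, (26|29)=-1; sign (−1)^0·+1^1·-1^2 = +1.
(a,b)_5: α=4, u≡2; β=3, v≡3 (mod 5); (2|5)=-1, (3|5)=-1; sign (−1)^0·-1^3·-1^4 = -1.
(a,b)_11: α=3, u≡7; β=1, v≡6 (mod 11); (7|11)=-1, (6|11)=-1; sign (−1)^1·-1^1·-1^3 = -1.
(a,b)_∞: sgn(22)=+, sgn(-9758210)=−, so +1.
(a,b)_19: α=2, u≡8; β=1, v≡13 (mod 19); (8|19)=-1, (13|19)=-1; sign (−1)^0·-1^1·-1^2 = -1.
(a,b)_7: α=0, u≡1; β=-1, v≡3 (mod 7); (1|7)=+1, (3|7)=-1; sign (−1)^0·+1^-1·-1^0 = +1.
(a,b)_2: α=5, β=3; u≡3, v≡7 (mod 8); ε(u)ε(v)=1·1, αω(v)=5·0, βω(u)=3·1; sum ≡ 0  ⇒  +1.
(a,b)_3: α=-4, u≡1; β=0, v≡1 (mod 3); (1|3)=+1, (1|3)=+1; sign (−1)^0·+1^0·+1^-4 = +1.
(a,b)_17: α=2, u≡6; β=2, v≡6 (mod 17); (6|17)=-1, (6|17)=-1; sign (−1)^0·-1^2·-1^2 = +1.
(a,b)_23: α=2, u≡21; β=1, v≡17 (mod 23); (21|23)=-1, (17|23)=-1; sign (−1)^0·-1^1·-1^2 = -1.
Ram(22, -9758210) = {5, 11, 19, 23}; no ℚ_5-point on the conic.

[5, 11, 19, 23]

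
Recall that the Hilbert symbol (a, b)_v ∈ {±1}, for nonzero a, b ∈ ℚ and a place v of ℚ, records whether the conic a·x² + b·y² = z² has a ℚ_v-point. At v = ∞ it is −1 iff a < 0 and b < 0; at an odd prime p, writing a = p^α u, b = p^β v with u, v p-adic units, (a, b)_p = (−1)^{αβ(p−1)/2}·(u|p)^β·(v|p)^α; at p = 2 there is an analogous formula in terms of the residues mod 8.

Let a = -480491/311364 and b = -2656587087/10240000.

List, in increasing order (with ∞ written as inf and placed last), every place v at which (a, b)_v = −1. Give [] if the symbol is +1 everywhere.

(a, b) ≡ (-11, -16687) mod (ℚ^×)²; places V = {2, 3, 5, 7, 11, 19, 31, 37, 41, ∞}.
(a,b)_31: α=-2, u≡25; β=0, v≡23 (mod 31); (25|31)=+1, (23|31)=-1; sign (−1)^0·+1^0·-1^-2 = +1.
(a,b)_∞: sgn(-11)=−, sgn(-16687)=−, so -1.
(a,b)_11: α=3, u≡10; β=1, v≡9 (mod 11); (10|11)=-1, (9|11)=+1; sign (−1)^1·-1^1·+1^3 = +1.
(a,b)_19: α=2, u≡12; β=2, v≡8 (mod 19); (12|19)=-1, (8|19)=-1; sign (−1)^0·-1^2·-1^2 = +1.
(a,b)_7: α=0, u≡6; β=2, v≡1 (mod 7); (6|7)=-1, (1|7)=+1; sign (−1)^0·-1^2·+1^0 = +1.
(a,b)_41: α=0, u≡7; β=1, v≡19 (mod 41); (7|41)=-1, (19|41)=-1; sign (−1)^0·-1^1·-1^0 = -1.
(a,b)_2: α=-2, β=-14; u≡5, v≡1 (mod 8); ε(u)ε(v)=0·0, αω(v)=-2·0, βω(u)=-14·1; sum ≡ 0  ⇒  +1.
(a,b)_3: α=-4, u≡1; β=2, v≡2 (mod 3); (1|3)=+1, (2|3)=-1; sign (−1)^0·+1^2·-1^-4 = +1.
(a,b)_37: α=0, u≡36; β=1, v≡21 (mod 37); (36|37)=+1, (21|37)=+1; sign (−1)^0·+1^1·+1^0 = +1.
(a,b)_5: α=0, u≡1; β=-4, v≡2 (mod 5); (1|5)=+1, (2|5)=-1; sign (−1)^0·+1^-4·-1^0 = +1.
|Ram(-11, -16687)| = 2, even; anisotropic at {41, ∞}.

[41, inf]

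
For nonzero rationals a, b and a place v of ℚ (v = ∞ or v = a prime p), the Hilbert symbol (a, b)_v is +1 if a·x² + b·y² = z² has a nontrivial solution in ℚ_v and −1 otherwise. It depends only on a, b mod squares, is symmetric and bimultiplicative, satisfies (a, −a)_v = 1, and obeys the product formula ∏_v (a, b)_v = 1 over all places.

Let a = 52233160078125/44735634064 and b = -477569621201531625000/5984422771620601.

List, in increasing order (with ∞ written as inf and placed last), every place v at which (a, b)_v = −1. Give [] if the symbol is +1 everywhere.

[2, 13]

(a, b) ≡ (5, -26) mod (ℚ^×)²; places V = {2, 3, 5, 7, 11, 13, 17, 19, 23, ∞}.
(a,b)_23: α=-2, u≡5; β=-2, v≡20 (mod 23); (5|23)=-1, (20|23)=-1; sign (−1)^0·-1^-2·-1^-2 = +1.
(a,b)_5: α=7, u≡1; β=6, v≡1 (mod 5); (1|5)=+1, (1|5)=+1; sign (−1)^0·+1^6·+1^7 = +1.
(a,b)_13: α=4, u≡5; β=7, v≡8 (mod 13); (5|13)=-1, (8|13)=-1; sign (−1)^0·-1^7·-1^4 = -1.
(a,b)_2: α=-4, β=3; u≡5, v≡3 (mod 8); ε(u)ε(v)=0·1, αω(v)=-4·1, βω(u)=3·1; sum ≡ 1  ⇒  -1.
(a,b)_7: α=0, u≡6; β=-2, v≡4 (mod 7); (6|7)=-1, (4|7)=+1; sign (−1)^0·-1^-2·+1^0 = +1.
(a,b)_17: α=2, u≡14; β=4, v≡4 (mod 17); (14|17)=-1, (4|17)=+1; sign (−1)^0·-1^4·+1^2 = +1.
(a,b)_11: α=-4, u≡4; β=-6, v≡7 (mod 11); (4|11)=+1, (7|11)=-1; sign (−1)^0·+1^-6·-1^-4 = +1.
(a,b)_19: α=-2, u≡16; β=-4, v≡15 (mod 19); (16|19)=+1, (15|19)=-1; sign (−1)^0·+1^-4·-1^-2 = +1.
(a,b)_3: α=4, u≡2; β=6, v≡1 (mod 3); (2|3)=-1, (1|3)=+1; sign (−1)^0·-1^6·+1^4 = +1.
(a,b)_∞: sgn(5)=+, sgn(-26)=−, so +1.
|Ram(5, -26)| = 2, even; anisotropic at {2, 13}.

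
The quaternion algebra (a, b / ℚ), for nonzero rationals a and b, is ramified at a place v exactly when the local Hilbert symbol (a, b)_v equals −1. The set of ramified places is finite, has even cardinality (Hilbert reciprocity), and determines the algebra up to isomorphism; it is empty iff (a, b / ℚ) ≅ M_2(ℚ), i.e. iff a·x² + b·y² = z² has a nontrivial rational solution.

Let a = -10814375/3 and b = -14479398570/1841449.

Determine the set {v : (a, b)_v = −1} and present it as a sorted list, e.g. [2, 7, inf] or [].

[7, inf]

Mod squares: a ≡ -429, b ≡ -2730. Check v ∈ {∞, 2, 3, 5, 7, 11, 13, 23, 47, 59}.
v=7: a=7^0·(≡3), b=7^5·(≡1) mod 7; (3|7)=-1, (1|7)=+1; (−1)^{0·5·3}·(-1)^5·(+1)^0 = -1.
v=∞: -429 < 0 and -2730 < 0  ⇒  (a,b)_∞ = -1.
v=11: a=11^3·(≡5), b=11^0·(≡9) mod 11; (5|11)=+1, (9|11)=+1; (−1)^{3·0·5}·(+1)^0·(+1)^3 = +1.
v=5: a=5^4·(≡4), b=5^1·(≡4) mod 5; (4|5)=+1, (4|5)=+1; (−1)^{4·1·2}·(+1)^1·(+1)^4 = +1.
v=3: a=3^-1·(≡1), b=3^1·(≡2) mod 3; (1|3)=+1, (2|3)=-1; (−1)^{-1·1·1}·(+1)^1·(-1)^-1 = +1.
v=23: a=23^0·(≡6), b=23^-2·(≡5) mod 23; (6|23)=+1, (5|23)=-1; (−1)^{0·-2·11}·(+1)^-2·(-1)^0 = +1.
v=47: a=47^0·(≡30), b=47^2·(≡10) mod 47; (30|47)=-1, (10|47)=-1; (−1)^{0·2·23}·(-1)^2·(-1)^0 = +1.
v=59: a=59^0·(≡10), b=59^-2·(≡32) mod 59; (10|59)=-1, (32|59)=-1; (−1)^{0·-2·29}·(-1)^-2·(-1)^0 = +1.
v=13: a=13^1·(≡7), b=13^1·(≡8) mod 13; (7|13)=-1, (8|13)=-1; (−1)^{1·1·6}·(-1)^1·(-1)^1 = +1.
v=2: v_2(a)=0, v_2(b)=1; units ≡ 3, 3 (mod 8); ε·ε+αω+βω = 1·1+0·1+1·1 ≡ 0  ⇒  (a,b)_2 = +1.
|Ram(-429, -2730)| = 2, even; anisotropic at {7, ∞}.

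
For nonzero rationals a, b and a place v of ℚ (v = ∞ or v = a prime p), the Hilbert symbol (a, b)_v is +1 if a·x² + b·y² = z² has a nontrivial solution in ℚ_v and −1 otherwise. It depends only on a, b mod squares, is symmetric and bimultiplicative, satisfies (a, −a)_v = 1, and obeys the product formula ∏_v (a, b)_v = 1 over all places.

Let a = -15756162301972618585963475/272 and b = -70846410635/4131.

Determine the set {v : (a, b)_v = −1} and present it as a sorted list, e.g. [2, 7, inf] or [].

[3, 5, 11, 13, 17, 31, 43, inf]

(a, b) ≡ (-9223027, -73738100865) mod (ℚ^×)²; places V = {2, 3, 5, 7, 11, 13, 17, 31, 37, 41, 43, ∞}.
(a,b)_13: α=2, u≡7; β=1, v≡6 (mod 13); (7|13)=-1, (6|13)=-1; sign (−1)^0·-1^1·-1^2 = -1.
(a,b)_41: α=4, u≡32; β=1, v≡4 (mod 41); (32|41)=+1, (4|41)=+1; sign (−1)^0·+1^1·+1^4 = +1.
(a,b)_17: α=-1, u≡14; β=-1, v≡1 (mod 17); (14|17)=-1, (1|17)=+1; sign (−1)^0·-1^-1·+1^-1 = -1.
(a,b)_7: α=0, u≡5; β=2, v≡6 (mod 7); (5|7)=-1, (6|7)=-1; sign (−1)^0·-1^2·-1^0 = +1.
(a,b)_37: α=3, u≡32; β=1, v≡13 (mod 37); (32|37)=-1, (13|37)=-1; sign (−1)^0·-1^1·-1^3 = +1.
(a,b)_3: α=0, u≡2; β=-5, v≡2 (mod 3); (2|3)=-1, (2|3)=-1; sign (−1)^0·-1^-5·-1^0 = -1.
(a,b)_5: α=2, u≡3; β=1, v≡3 (mod 5); (3|5)=-1, (3|5)=-1; sign (−1)^0·-1^1·-1^2 = -1.
(a,b)_2: α=-4, β=0; u≡5, v≡7 (mod 8); ε(u)ε(v)=0·1, αω(v)=-4·0, βω(u)=0·1; sum ≡ 0  ⇒  +1.
(a,b)_43: α=3, u≡24; β=1, v≡36 (mod 43); (24|43)=+1, (36|43)=+1; sign (−1)^1·+1^1·+1^3 = -1.
(a,b)_∞: sgn(-9223027)=−, sgn(-73738100865)=−, so -1.
(a,b)_11: α=1, u≡8; β=1, v≡2 (mod 11); (8|11)=-1, (2|11)=-1; sign (−1)^1·-1^1·-1^1 = -1.
(a,b)_31: α=3, u≡26; β=1, v≡15 (mod 31); (26|31)=-1, (15|31)=-1; sign (−1)^1·-1^1·-1^3 = -1.
(-9223027, -73738100865 / ℚ) ramifies at {3, 5, 11, 13, 17, 31, 43, ∞}: a division algebra.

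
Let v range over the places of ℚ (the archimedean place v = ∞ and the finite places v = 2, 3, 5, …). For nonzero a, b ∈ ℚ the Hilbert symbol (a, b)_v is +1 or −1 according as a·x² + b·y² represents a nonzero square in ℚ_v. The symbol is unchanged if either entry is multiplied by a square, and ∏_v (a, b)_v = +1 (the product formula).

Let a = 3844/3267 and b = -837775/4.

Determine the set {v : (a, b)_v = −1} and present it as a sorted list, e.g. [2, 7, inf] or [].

[3, 31]

Mod squares: a ≡ 3, b ≡ -33511. Check v ∈ {∞, 2, 3, 5, 11, 23, 31, 47}.
v=5: a=5^0·(≡2), b=5^2·(≡1) mod 5; (2|5)=-1, (1|5)=+1; (−1)^{0·2·2}·(-1)^2·(+1)^0 = +1.
v=23: a=23^0·(≡3), b=23^1·(≡19) mod 23; (3|23)=+1, (19|23)=-1; (−1)^{0·1·11}·(+1)^1·(-1)^0 = +1.
v=∞: 3 > 0 and -33511 < 0  ⇒  (a,b)_∞ = +1.
v=11: a=11^-2·(≡1), b=11^0·(≡10) mod 11; (1|11)=+1, (10|11)=-1; (−1)^{-2·0·5}·(+1)^0·(-1)^-2 = +1.
v=31: a=31^2·(≡21), b=31^1·(≡25) mod 31; (21|31)=-1, (25|31)=+1; (−1)^{2·1·15}·(-1)^1·(+1)^2 = -1.
v=3: a=3^-3·(≡1), b=3^0·(≡2) mod 3; (1|3)=+1, (2|3)=-1; (−1)^{-3·0·1}·(+1)^0·(-1)^-3 = -1.
v=47: a=47^0·(≡27), b=47^1·(≡44) mod 47; (27|47)=+1, (44|47)=-1; (−1)^{0·1·23}·(+1)^1·(-1)^0 = +1.
v=2: v_2(a)=2, v_2(b)=-2; units ≡ 3, 1 (mod 8); ε·ε+αω+βω = 1·0+2·0+-2·1 ≡ 0  ⇒  (a,b)_2 = +1.
Ram(3, -33511) = {3, 31}; no ℚ_3-point on the conic.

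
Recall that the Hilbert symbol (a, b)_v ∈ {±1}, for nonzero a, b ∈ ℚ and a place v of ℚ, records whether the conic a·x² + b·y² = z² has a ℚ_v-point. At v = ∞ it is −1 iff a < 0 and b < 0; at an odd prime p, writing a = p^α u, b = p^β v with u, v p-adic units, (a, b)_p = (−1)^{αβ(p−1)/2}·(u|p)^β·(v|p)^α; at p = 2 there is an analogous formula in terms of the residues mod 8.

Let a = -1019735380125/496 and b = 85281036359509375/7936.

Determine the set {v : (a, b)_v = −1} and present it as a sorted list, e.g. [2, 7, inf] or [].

Mod squares: a ≡ -155, b ≡ 4666585. Check v ∈ {∞, 2, 3, 5, 7, 11, 17, 23, 31}.
v=17: a=17^2·(≡8), b=17^3·(≡10) mod 17; (8|17)=+1, (10|17)=-1; (−1)^{2·3·8}·(+1)^3·(-1)^2 = +1.
v=23: a=23^2·(≡13), b=23^3·(≡1) mod 23; (13|23)=+1, (1|23)=+1; (−1)^{2·3·11}·(+1)^3·(+1)^2 = +1.
v=3: a=3^2·(≡1), b=3^0·(≡1) mod 3; (1|3)=+1, (1|3)=+1; (−1)^{2·0·1}·(+1)^0·(+1)^2 = +1.
v=31: a=31^-1·(≡3), b=31^-1·(≡24) mod 31; (3|31)=-1, (24|31)=-1; (−1)^{-1·-1·15}·(-1)^-1·(-1)^-1 = -1.
v=7: a=7^2·(≡3), b=7^3·(≡5) mod 7; (3|7)=-1, (5|7)=-1; (−1)^{2·3·3}·(-1)^3·(-1)^2 = -1.
v=∞: -155 < 0 and 4666585 > 0  ⇒  (a,b)_∞ = +1.
v=5: a=5^3·(≡4), b=5^5·(≡3) mod 5; (4|5)=+1, (3|5)=-1; (−1)^{3·5·2}·(+1)^5·(-1)^3 = -1.
v=11: a=11^2·(≡10), b=11^3·(≡5) mod 11; (10|11)=-1, (5|11)=+1; (−1)^{2·3·5}·(-1)^3·(+1)^2 = -1.
v=2: v_2(a)=-4, v_2(b)=-8; units ≡ 5, 1 (mod 8); ε·ε+αω+βω = 0·0+-4·0+-8·1 ≡ 0  ⇒  (a,b)_2 = +1.
|Ram(-155, 4666585)| = 4, even; anisotropic at {5, 7, 11, 31}.

[5, 7, 11, 31]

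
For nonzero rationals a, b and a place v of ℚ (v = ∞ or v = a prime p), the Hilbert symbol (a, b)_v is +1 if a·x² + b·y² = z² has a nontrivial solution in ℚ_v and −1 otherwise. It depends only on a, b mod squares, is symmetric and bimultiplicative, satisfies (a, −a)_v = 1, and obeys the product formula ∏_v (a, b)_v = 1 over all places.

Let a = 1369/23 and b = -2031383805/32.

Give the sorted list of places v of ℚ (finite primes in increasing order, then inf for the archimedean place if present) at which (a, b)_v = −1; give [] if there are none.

[2, 3, 5, 17]

Mod squares: a ≡ 23, b ≡ -5610. Check v ∈ {∞, 2, 3, 5, 11, 17, 23, 37}.
v=17: a=17^0·(≡10), b=17^1·(≡6) mod 17; (10|17)=-1, (6|17)=-1; (−1)^{0·1·8}·(-1)^1·(-1)^0 = -1.
v=3: a=3^0·(≡2), b=3^1·(≡2) mod 3; (2|3)=-1, (2|3)=-1; (−1)^{0·1·1}·(-1)^1·(-1)^0 = -1.
v=11: a=11^0·(≡5), b=11^1·(≡10) mod 11; (5|11)=+1, (10|11)=-1; (−1)^{0·1·5}·(+1)^1·(-1)^0 = +1.
v=23: a=23^-1·(≡12), b=23^2·(≡9) mod 23; (12|23)=+1, (9|23)=+1; (−1)^{-1·2·11}·(+1)^2·(+1)^-1 = +1.
v=2: v_2(a)=0, v_2(b)=-5; units ≡ 7, 3 (mod 8); ε·ε+αω+βω = 1·1+0·1+-5·0 ≡ 1  ⇒  (a,b)_2 = -1.
v=∞: 23 > 0 and -5610 < 0  ⇒  (a,b)_∞ = +1.
v=37: a=37^2·(≡29), b=37^2·(≡29) mod 37; (29|37)=-1, (29|37)=-1; (−1)^{2·2·18}·(-1)^2·(-1)^2 = +1.
v=5: a=5^0·(≡3), b=5^1·(≡2) mod 5; (3|5)=-1, (2|5)=-1; (−1)^{0·1·2}·(-1)^1·(-1)^0 = -1.
Ram(23, -5610) = {2, 3, 5, 17}; no ℚ_2-point on the conic.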